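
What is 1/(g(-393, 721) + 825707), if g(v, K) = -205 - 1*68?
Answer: 1/825434 ≈ 1.2115e-6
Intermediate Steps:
g(v, K) = -273 (g(v, K) = -205 - 68 = -273)
1/(g(-393, 721) + 825707) = 1/(-273 + 825707) = 1/825434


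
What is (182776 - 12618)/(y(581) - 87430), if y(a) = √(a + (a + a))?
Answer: -2125273420/1092000451 - 170158*√1743/7644003157 ≈ -1.9471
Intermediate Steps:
y(a) = √3*√a (y(a) = √(a + 2*a) = √(3*a) = √3*√a)
(182776 - 12618)/(y(581) - 87430) = (182776 - 12618)/(√3*√581 - 87430) = 170158/(√1743 - 87430) = 170158/(-87430 + √1743)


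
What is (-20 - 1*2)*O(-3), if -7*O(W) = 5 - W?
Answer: 176/7 ≈ 25.143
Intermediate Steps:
O(W) = -5/7 + W/7 (O(W) = -(5 - W)/7 = -5/7 + W/7)
(-20 - 1*2)*O(-3) = (-20 - 1*2)*(-5/7 + (1/7)*(-3)) = (-20 - 2)*(-5/7 - 3/7) = -22*(-8/7) = 176/7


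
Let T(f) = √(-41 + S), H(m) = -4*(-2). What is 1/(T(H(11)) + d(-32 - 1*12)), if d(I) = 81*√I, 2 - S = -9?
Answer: -I/(√30 + 162*√11) ≈ -0.0018424*I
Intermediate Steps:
H(m) = 8
S = 11 (S = 2 - 1*(-9) = 2 + 9 = 11)
T(f) = I*√30 (T(f) = √(-41 + 11) = √(-30) = I*√30)
1/(T(H(11)) + d(-32 - 1*12)) = 1/(I*√30 + 81*√(-32 - 1*12)) = 1/(I*√30 + 81*√(-32 - 12)) = 1/(I*√30 + 81*√(-44)) = 1/(I*√30 + 81*(2*I*√11)) = 1/(I*√30 + 162*I*√11)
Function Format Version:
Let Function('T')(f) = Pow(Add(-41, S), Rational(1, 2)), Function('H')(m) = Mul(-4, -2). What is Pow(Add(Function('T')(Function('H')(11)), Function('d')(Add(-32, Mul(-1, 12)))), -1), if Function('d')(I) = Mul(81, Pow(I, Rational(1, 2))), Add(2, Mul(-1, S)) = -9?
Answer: Mul(-1, I, Pow(Add(Pow(30, Rational(1, 2)), Mul(162, Pow(11, Rational(1, 2)))), -1)) ≈ Mul(-0.0018424, I)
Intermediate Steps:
Function('H')(m) = 8
S = 11 (S = Add(2, Mul(-1, -9)) = Add(2, 9) = 11)
Function('T')(f) = Mul(I, Pow(30, Rational(1, 2))) (Function('T')(f) = Pow(Add(-41, 11), Rational(1, 2)) = Pow(-30, Rational(1, 2)) = Mul(I, Pow(30, Rational(1, 2))))
Pow(Add(Function('T')(Function('H')(11)), Function('d')(Add(-32, Mul(-1, 12)))), -1) = Pow(Add(Mul(I, Pow(30, Rational(1, 2))), Mul(81, Pow(Add(-32, Mul(-1, 12)), Rational(1, 2)))), -1) = Pow(Add(Mul(I, Pow(30, Rational(1, 2))), Mul(81, Pow(Add(-32, -12), Rational(1, 2)))), -1) = Pow(Add(Mul(I, Pow(30, Rational(1, 2))), Mul(81, Pow(-44, Rational(1, 2)))), -1) = Pow(Add(Mul(I, Pow(30, Rational(1, 2))), Mul(81, Mul(2, I, Pow(11, Rational(1, 2))))), -1) = Pow(Add(Mul(I, Pow(30, Rational(1, 2))), Mul(162, I, Pow(11, Rational(1, 2)))), -1)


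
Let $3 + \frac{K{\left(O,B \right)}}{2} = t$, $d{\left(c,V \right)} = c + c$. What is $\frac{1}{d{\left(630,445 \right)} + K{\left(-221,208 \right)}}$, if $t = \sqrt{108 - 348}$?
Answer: $\frac{209}{262246} - \frac{2 i \sqrt{15}}{393369} \approx 0.00079696 - 1.9691 \cdot 10^{-5} i$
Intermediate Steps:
$d{\left(c,V \right)} = 2 c$
$t = 4 i \sqrt{15}$ ($t = \sqrt{-240} = 4 i \sqrt{15} \approx 15.492 i$)
$K{\left(O,B \right)} = -6 + 8 i \sqrt{15}$ ($K{\left(O,B \right)} = -6 + 2 \cdot 4 i \sqrt{15} = -6 + 8 i \sqrt{15}$)
$\frac{1}{d{\left(630,445 \right)} + K{\left(-221,208 \right)}} = \frac{1}{2 \cdot 630 - \left(6 - 8 i \sqrt{15}\right)} = \frac{1}{1260 - \left(6 - 8 i \sqrt{15}\right)} = \frac{1}{1254 + 8 i \sqrt{15}}$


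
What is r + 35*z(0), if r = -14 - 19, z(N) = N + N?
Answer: -33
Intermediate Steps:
z(N) = 2*N
r = -33
r + 35*z(0) = -33 + 35*(2*0) = -33 + 35*0 = -33 + 0 = -33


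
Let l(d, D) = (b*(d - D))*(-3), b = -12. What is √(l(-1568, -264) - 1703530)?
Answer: I*√1750474 ≈ 1323.1*I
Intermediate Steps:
l(d, D) = -36*D + 36*d (l(d, D) = -12*(d - D)*(-3) = (-12*d + 12*D)*(-3) = -36*D + 36*d)
√(l(-1568, -264) - 1703530) = √((-36*(-264) + 36*(-1568)) - 1703530) = √((9504 - 56448) - 1703530) = √(-46944 - 1703530) = √(-1750474) = I*√1750474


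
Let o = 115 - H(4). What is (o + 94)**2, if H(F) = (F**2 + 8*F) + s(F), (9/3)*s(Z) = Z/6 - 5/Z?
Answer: 33674809/1296 ≈ 25984.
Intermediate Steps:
s(Z) = -5/(3*Z) + Z/18 (s(Z) = (Z/6 - 5/Z)/3 = (-5/Z + Z/6)/3 = -5/(3*Z) + Z/18)
H(F) = F**2 + 8*F + (-30 + F**2)/(18*F) (H(F) = (F**2 + 8*F) + (-30 + F**2)/(18*F) = F**2 + 8*F + (-30 + F**2)/(18*F))
o = 2419/36 (o = 115 - (4**2 - 5/3/4 + (145/18)*4) = 115 - (16 - 5/3*1/4 + 290/9) = 115 - (16 - 5/12 + 290/9) = 115 - 1*1721/36 = 115 - 1721/36 = 2419/36 ≈ 67.194)
(o + 94)**2 = (2419/36 + 94)**2 = (5803/36)**2 = 33674809/1296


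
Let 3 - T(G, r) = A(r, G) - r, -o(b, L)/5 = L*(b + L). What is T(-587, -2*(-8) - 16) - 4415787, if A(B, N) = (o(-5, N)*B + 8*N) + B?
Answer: -4411088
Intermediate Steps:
o(b, L) = -5*L*(L + b) (o(b, L) = -5*L*(b + L) = -5*L*(L + b))
A(B, N) = B + 8*N - 5*B*N*(-5 + N) (A(B, N) = ((-5*N*(N - 5))*B + 8*N) + B = ((-5*N*(-5 + N))*B + 8*N) + B = (-5*B*N*(-5 + N) + 8*N) + B = (8*N - 5*B*N*(-5 + N)) + B = B + 8*N - 5*B*N*(-5 + N))
T(G, r) = 3 - 8*G + 5*G*r*(-5 + G) (T(G, r) = 3 - ((r + 8*G - 5*r*G*(-5 + G)) - r) = 3 - ((r + 8*G - 5*G*r*(-5 + G)) - r) = 3 - (8*G - 5*G*r*(-5 + G)) = 3 + (-8*G + 5*G*r*(-5 + G)) = 3 - 8*G + 5*G*r*(-5 + G))
T(-587, -2*(-8) - 16) - 4415787 = (3 - 8*(-587) + 5*(-587)*(-2*(-8) - 16)*(-5 - 587)) - 4415787 = (3 + 4696 + 5*(-587)*(16 - 16)*(-592)) - 4415787 = (3 + 4696 + 5*(-587)*0*(-592)) - 4415787 = (3 + 4696 + 0) - 4415787 = 4699 - 4415787 = -4411088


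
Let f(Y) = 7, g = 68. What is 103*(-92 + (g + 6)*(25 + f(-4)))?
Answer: 234428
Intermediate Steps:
103*(-92 + (g + 6)*(25 + f(-4))) = 103*(-92 + (68 + 6)*(25 + 7)) = 103*(-92 + 74*32) = 103*(-92 + 2368) = 103*2276 = 234428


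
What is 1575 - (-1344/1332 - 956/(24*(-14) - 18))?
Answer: 10303597/6549 ≈ 1573.3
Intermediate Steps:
1575 - (-1344/1332 - 956/(24*(-14) - 18)) = 1575 - (-1344*1/1332 - 956/(-336 - 18)) = 1575 - (-112/111 - 956/(-354)) = 1575 - (-112/111 - 956*(-1/354)) = 1575 - (-112/111 + 478/177) = 1575 - 1*11078/6549 = 1575 - 11078/6549 = 10303597/6549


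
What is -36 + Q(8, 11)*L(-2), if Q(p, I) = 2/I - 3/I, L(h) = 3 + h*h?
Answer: -403/11 ≈ -36.636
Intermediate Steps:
L(h) = 3 + h**2
Q(p, I) = -1/I
-36 + Q(8, 11)*L(-2) = -36 + (-1/11)*(3 + (-2)**2) = -36 + (-1*1/11)*(3 + 4) = -36 - 1/11*7 = -36 - 7/11 = -403/11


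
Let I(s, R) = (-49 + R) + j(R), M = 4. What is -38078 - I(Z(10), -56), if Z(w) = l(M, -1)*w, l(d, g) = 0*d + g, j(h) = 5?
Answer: -37978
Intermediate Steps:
l(d, g) = g (l(d, g) = 0 + g = g)
Z(w) = -w
I(s, R) = -44 + R (I(s, R) = (-49 + R) + 5 = -44 + R)
-38078 - I(Z(10), -56) = -38078 - (-44 - 56) = -38078 - 1*(-100) = -38078 + 100 = -37978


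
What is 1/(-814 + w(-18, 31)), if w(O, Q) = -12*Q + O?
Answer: -1/1204 ≈ -0.00083056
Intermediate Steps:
w(O, Q) = O - 12*Q
1/(-814 + w(-18, 31)) = 1/(-814 + (-18 - 12*31)) = 1/(-814 + (-18 - 372)) = 1/(-814 - 390) = 1/(-1204) = -1/1204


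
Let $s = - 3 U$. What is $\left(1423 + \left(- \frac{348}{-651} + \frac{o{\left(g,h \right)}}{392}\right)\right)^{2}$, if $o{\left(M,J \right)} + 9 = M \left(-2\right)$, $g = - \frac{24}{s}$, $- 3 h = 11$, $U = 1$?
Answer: $\frac{299221392132289}{147671104} \approx 2.0263 \cdot 10^{6}$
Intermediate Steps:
$s = -3$ ($s = \left(-3\right) 1 = -3$)
$h = - \frac{11}{3}$ ($h = \left(- \frac{1}{3}\right) 11 = - \frac{11}{3} \approx -3.6667$)
$g = 8$ ($g = - \frac{24}{-3} = \left(-24\right) \left(- \frac{1}{3}\right) = 8$)
$o{\left(M,J \right)} = -9 - 2 M$ ($o{\left(M,J \right)} = -9 + M \left(-2\right) = -9 - 2 M$)
$\left(1423 + \left(- \frac{348}{-651} + \frac{o{\left(g,h \right)}}{392}\right)\right)^{2} = \left(1423 + \left(- \frac{348}{-651} + \frac{-9 - 16}{392}\right)\right)^{2} = \left(1423 + \left(\left(-348\right) \left(- \frac{1}{651}\right) + \left(-9 - 16\right) \frac{1}{392}\right)\right)^{2} = \left(1423 + \left(\frac{116}{217} - \frac{25}{392}\right)\right)^{2} = \left(1423 + \frac{5721}{12152}\right)^{2} = \left(\frac{17298017}{12152}\right)^{2} = \frac{299221392132289}{147671104}$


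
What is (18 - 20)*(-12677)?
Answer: 25354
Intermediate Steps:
(18 - 20)*(-12677) = -2*(-12677) = 25354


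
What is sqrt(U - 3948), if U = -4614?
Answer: I*sqrt(8562) ≈ 92.531*I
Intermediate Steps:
sqrt(U - 3948) = sqrt(-4614 - 3948) = sqrt(-8562) = I*sqrt(8562)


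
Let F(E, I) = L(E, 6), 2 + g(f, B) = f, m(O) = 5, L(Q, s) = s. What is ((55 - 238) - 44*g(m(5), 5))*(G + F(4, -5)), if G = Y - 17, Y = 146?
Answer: -42525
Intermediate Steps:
g(f, B) = -2 + f
F(E, I) = 6
G = 129 (G = 146 - 17 = 129)
((55 - 238) - 44*g(m(5), 5))*(G + F(4, -5)) = ((55 - 238) - 44*(-2 + 5))*(129 + 6) = (-183 - 44*3)*135 = (-183 - 132)*135 = -315*135 = -42525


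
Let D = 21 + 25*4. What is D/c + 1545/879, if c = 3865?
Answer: 2025928/1132445 ≈ 1.7890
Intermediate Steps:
D = 121 (D = 21 + 100 = 121)
D/c + 1545/879 = 121/3865 + 1545/879 = 121*(1/3865) + 1545*(1/879) = 121/3865 + 515/293 = 2025928/1132445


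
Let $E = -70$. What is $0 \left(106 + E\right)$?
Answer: $0$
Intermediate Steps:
$0 \left(106 + E\right) = 0 \left(106 - 70\right) = 0 \cdot 36 = 0$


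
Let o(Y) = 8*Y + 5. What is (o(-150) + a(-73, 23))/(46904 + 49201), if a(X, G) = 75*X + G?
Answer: -6647/96105 ≈ -0.069164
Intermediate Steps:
a(X, G) = G + 75*X
o(Y) = 5 + 8*Y
(o(-150) + a(-73, 23))/(46904 + 49201) = ((5 + 8*(-150)) + (23 + 75*(-73)))/(46904 + 49201) = ((5 - 1200) + (23 - 5475))/96105 = (-1195 - 5452)*(1/96105) = -6647*1/96105 = -6647/96105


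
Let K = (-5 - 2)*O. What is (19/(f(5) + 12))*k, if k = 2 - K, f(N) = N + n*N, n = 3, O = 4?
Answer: 285/16 ≈ 17.813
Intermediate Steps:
K = -28 (K = (-5 - 2)*4 = -7*4 = -28)
f(N) = 4*N (f(N) = N + 3*N = 4*N)
k = 30 (k = 2 - 1*(-28) = 2 + 28 = 30)
(19/(f(5) + 12))*k = (19/(4*5 + 12))*30 = (19/(20 + 12))*30 = (19/32)*30 = 285/16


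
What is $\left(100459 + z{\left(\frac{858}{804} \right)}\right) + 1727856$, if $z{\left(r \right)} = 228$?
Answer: $1828543$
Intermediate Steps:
$\left(100459 + z{\left(\frac{858}{804} \right)}\right) + 1727856 = \left(100459 + 228\right) + 1727856 = 100687 + 1727856 = 1828543$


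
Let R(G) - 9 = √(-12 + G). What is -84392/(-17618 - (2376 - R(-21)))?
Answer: 843287060/199700129 + 42196*I*√33/199700129 ≈ 4.2228 + 0.0012138*I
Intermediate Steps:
R(G) = 9 + √(-12 + G)
-84392/(-17618 - (2376 - R(-21))) = -84392/(-17618 - (2376 - (9 + √(-12 - 21)))) = -84392/(-17618 - (2376 - (9 + √(-33)))) = -84392/(-17618 - (2376 - (9 + I*√33))) = -84392/(-17618 - (2376 + (-9 - I*√33))) = -84392/(-17618 - (2367 - I*√33)) = -84392/(-17618 + (-2367 + I*√33)) = -84392/(-19985 + I*√33)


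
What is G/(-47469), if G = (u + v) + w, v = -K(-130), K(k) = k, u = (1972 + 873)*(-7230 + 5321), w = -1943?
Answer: 5432918/47469 ≈ 114.45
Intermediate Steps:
u = -5431105 (u = 2845*(-1909) = -5431105)
v = 130 (v = -1*(-130) = 130)
G = -5432918 (G = (-5431105 + 130) - 1943 = -5430975 - 1943 = -5432918)
G/(-47469) = -5432918/(-47469) = -5432918*(-1/47469) = 5432918/47469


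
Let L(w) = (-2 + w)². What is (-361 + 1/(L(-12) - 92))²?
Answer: 1409476849/10816 ≈ 1.3031e+5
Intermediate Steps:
(-361 + 1/(L(-12) - 92))² = (-361 + 1/((-2 - 12)² - 92))² = (-361 + 1/((-14)² - 92))² = (-361 + 1/(196 - 92))² = (-361 + 1/104)² = (-37543/104)² = 1409476849/10816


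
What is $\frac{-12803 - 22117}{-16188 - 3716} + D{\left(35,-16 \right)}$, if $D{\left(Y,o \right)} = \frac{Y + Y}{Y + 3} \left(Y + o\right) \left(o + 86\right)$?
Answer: $\frac{6099965}{2488} \approx 2451.8$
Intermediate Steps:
$D{\left(Y,o \right)} = \frac{2 Y \left(86 + o\right) \left(Y + o\right)}{3 + Y}$ ($D{\left(Y,o \right)} = \frac{2 Y}{3 + Y} \left(Y + o\right) \left(86 + o\right) = \frac{2 Y}{3 + Y} \left(86 + o\right) \left(Y + o\right) = \frac{2 Y \left(86 + o\right) \left(Y + o\right)}{3 + Y}$)
$\frac{-12803 - 22117}{-16188 - 3716} + D{\left(35,-16 \right)} = \frac{-12803 - 22117}{-16188 - 3716} + 2 \cdot 35 \frac{1}{3 + 35} \left(\left(-16\right)^{2} + 86 \cdot 35 + 86 \left(-16\right) + 35 \left(-16\right)\right) = - \frac{34920}{-19904} + 2 \cdot 35 \cdot \frac{1}{38} \left(256 + 3010 - 1376 - 560\right) = \left(-34920\right) \left(- \frac{1}{19904}\right) + 2 \cdot 35 \cdot \frac{1}{38} \cdot 1330 = \frac{4365}{2488} + 2450 = \frac{6099965}{2488}$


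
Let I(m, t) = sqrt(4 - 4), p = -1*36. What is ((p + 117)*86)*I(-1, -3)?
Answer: 0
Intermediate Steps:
p = -36
I(m, t) = 0 (I(m, t) = sqrt(0) = 0)
((p + 117)*86)*I(-1, -3) = ((-36 + 117)*86)*0 = (81*86)*0 = 6966*0 = 0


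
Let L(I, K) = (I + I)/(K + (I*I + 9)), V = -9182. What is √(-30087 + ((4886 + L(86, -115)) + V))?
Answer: I*√626629745/135 ≈ 185.43*I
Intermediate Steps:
L(I, K) = 2*I/(9 + K + I²) (L(I, K) = (2*I)/(K + (I² + 9)) = (2*I)/(K + (9 + I²)) = (2*I)/(9 + K + I²) = 2*I/(9 + K + I²))
√(-30087 + ((4886 + L(86, -115)) + V)) = √(-30087 + ((4886 + 2*86/(9 - 115 + 86²)) - 9182)) = √(-30087 + ((4886 + 2*86/(9 - 115 + 7396)) - 9182)) = √(-30087 + ((4886 + 2*86/7290) - 9182)) = √(-30087 + ((4886 + 2*86*(1/7290)) - 9182)) = √(-30087 + ((4886 + 86/3645) - 9182)) = √(-30087 + (17809556/3645 - 9182)) = √(-30087 - 15658834/3645) = √(-125325949/3645) = I*√626629745/135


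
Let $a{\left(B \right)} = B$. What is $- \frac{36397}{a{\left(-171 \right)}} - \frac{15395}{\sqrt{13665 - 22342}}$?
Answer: $\frac{36397}{171} + \frac{15395 i \sqrt{8677}}{8677} \approx 212.85 + 165.27 i$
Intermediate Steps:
$- \frac{36397}{a{\left(-171 \right)}} - \frac{15395}{\sqrt{13665 - 22342}} = - \frac{36397}{-171} - \frac{15395}{\sqrt{13665 - 22342}} = \left(-36397\right) \left(- \frac{1}{171}\right) - \frac{15395}{\sqrt{-8677}} = \frac{36397}{171} - \frac{15395}{i \sqrt{8677}} = \frac{36397}{171} - 15395 \left(- \frac{i \sqrt{8677}}{8677}\right) = \frac{36397}{171} + \frac{15395 i \sqrt{8677}}{8677}$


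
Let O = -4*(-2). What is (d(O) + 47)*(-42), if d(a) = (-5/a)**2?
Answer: -63693/32 ≈ -1990.4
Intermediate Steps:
O = 8
d(a) = 25/a**2
(d(O) + 47)*(-42) = (25/8**2 + 47)*(-42) = (25*(1/64) + 47)*(-42) = (25/64 + 47)*(-42) = (3033/64)*(-42) = -63693/32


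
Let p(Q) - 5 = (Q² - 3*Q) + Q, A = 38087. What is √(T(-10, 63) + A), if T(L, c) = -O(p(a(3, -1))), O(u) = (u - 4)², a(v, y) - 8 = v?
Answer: √28087 ≈ 167.59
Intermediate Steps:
a(v, y) = 8 + v
p(Q) = 5 + Q² - 2*Q (p(Q) = 5 + ((Q² - 3*Q) + Q) = 5 + (Q² - 2*Q) = 5 + Q² - 2*Q)
O(u) = (-4 + u)²
T(L, c) = -10000 (T(L, c) = -(-4 + (5 + (8 + 3)² - 2*(8 + 3)))² = -(-4 + (5 + 11² - 2*11))² = -(-4 + (5 + 121 - 22))² = -(-4 + 104)² = -1*100² = -1*10000 = -10000)
√(T(-10, 63) + A) = √(-10000 + 38087) = √28087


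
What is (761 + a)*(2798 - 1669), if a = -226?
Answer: 604015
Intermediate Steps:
(761 + a)*(2798 - 1669) = (761 - 226)*(2798 - 1669) = 535*1129 = 604015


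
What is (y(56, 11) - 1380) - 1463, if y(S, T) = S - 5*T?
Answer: -2842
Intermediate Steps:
y(S, T) = S - 5*T
(y(56, 11) - 1380) - 1463 = ((56 - 5*11) - 1380) - 1463 = ((56 - 55) - 1380) - 1463 = (1 - 1380) - 1463 = -1379 - 1463 = -2842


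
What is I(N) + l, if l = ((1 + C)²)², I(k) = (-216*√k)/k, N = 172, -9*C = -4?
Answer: 28561/6561 - 108*√43/43 ≈ -12.117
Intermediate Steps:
C = 4/9 (C = -⅑*(-4) = 4/9 ≈ 0.44444)
I(k) = -216/√k
l = 28561/6561 (l = ((1 + 4/9)²)² = ((13/9)²)² = (169/81)² = 28561/6561 ≈ 4.3531)
I(N) + l = -108*√43/43 + 28561/6561 = 28561/6561 - 108*√43/43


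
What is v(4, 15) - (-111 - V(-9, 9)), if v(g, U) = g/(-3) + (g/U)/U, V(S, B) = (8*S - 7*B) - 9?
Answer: -7721/225 ≈ -34.316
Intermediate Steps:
V(S, B) = -9 - 7*B + 8*S (V(S, B) = (-7*B + 8*S) - 9 = -9 - 7*B + 8*S)
v(g, U) = -g/3 + g/U**2 (v(g, U) = g*(-1/3) + g/U**2 = -g/3 + g/U**2)
v(4, 15) - (-111 - V(-9, 9)) = (-1/3*4 + 4/15**2) - (-111 - (-9 - 7*9 + 8*(-9))) = (-4/3 + 4*(1/225)) - (-111 - (-9 - 63 - 72)) = (-4/3 + 4/225) - (-111 - 1*(-144)) = -296/225 - (-111 + 144) = -296/225 - 1*33 = -296/225 - 33 = -7721/225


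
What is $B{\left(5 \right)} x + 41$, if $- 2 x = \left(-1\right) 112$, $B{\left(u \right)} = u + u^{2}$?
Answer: $1721$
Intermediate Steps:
$x = 56$ ($x = - \frac{\left(-1\right) 112}{2} = \left(- \frac{1}{2}\right) \left(-112\right) = 56$)
$B{\left(5 \right)} x + 41 = 5 \left(1 + 5\right) 56 + 41 = 5 \cdot 6 \cdot 56 + 41 = 30 \cdot 56 + 41 = 1680 + 41 = 1721$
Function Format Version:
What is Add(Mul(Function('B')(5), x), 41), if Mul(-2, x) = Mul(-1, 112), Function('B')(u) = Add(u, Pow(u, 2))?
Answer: 1721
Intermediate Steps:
x = 56 (x = Mul(Rational(-1, 2), Mul(-1, 112)) = Mul(Rational(-1, 2), -112) = 56)
Add(Mul(Function('B')(5), x), 41) = Add(Mul(Mul(5, Add(1, 5)), 56), 41) = Add(Mul(Mul(5, 6), 56), 41) = Add(Mul(30, 56), 41) = Add(1680, 41) = 1721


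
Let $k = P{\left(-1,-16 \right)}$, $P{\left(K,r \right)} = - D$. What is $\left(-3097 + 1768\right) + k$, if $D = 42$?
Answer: $-1371$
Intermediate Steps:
$P{\left(K,r \right)} = -42$ ($P{\left(K,r \right)} = \left(-1\right) 42 = -42$)
$k = -42$
$\left(-3097 + 1768\right) + k = \left(-3097 + 1768\right) - 42 = -1329 - 42 = -1371$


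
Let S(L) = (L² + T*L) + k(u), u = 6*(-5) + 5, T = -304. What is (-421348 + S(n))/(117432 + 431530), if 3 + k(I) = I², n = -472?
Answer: -27227/274481 ≈ -0.099195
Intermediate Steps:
u = -25 (u = -30 + 5 = -25)
k(I) = -3 + I²
S(L) = 622 + L² - 304*L (S(L) = (L² - 304*L) + (-3 + (-25)²) = (L² - 304*L) + (-3 + 625) = (L² - 304*L) + 622 = 622 + L² - 304*L)
(-421348 + S(n))/(117432 + 431530) = (-421348 + (622 + (-472)² - 304*(-472)))/(117432 + 431530) = (-421348 + (622 + 222784 + 143488))/548962 = (-421348 + 366894)*(1/548962) = -54454*1/548962 = -27227/274481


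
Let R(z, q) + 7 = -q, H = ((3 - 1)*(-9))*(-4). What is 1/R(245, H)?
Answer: -1/79 ≈ -0.012658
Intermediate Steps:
H = 72 (H = (2*(-9))*(-4) = -18*(-4) = 72)
R(z, q) = -7 - q
1/R(245, H) = 1/(-7 - 1*72) = 1/(-7 - 72) = 1/(-79) = -1/79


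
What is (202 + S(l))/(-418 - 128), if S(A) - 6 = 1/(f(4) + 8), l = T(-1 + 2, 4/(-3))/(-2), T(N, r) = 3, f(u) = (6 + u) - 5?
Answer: -2705/7098 ≈ -0.38109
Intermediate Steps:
f(u) = 1 + u
l = -3/2 (l = 3/(-2) = 3*(-1/2) = -3/2 ≈ -1.5000)
S(A) = 79/13 (S(A) = 6 + 1/((1 + 4) + 8) = 6 + 1/(5 + 8) = 6 + 1/13 = 79/13)
(202 + S(l))/(-418 - 128) = (202 + 79/13)/(-418 - 128) = (2705/13)/(-546) = (2705/13)*(-1/546) = -2705/7098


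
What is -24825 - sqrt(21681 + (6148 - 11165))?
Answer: -24825 - 2*sqrt(4166) ≈ -24954.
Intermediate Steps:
-24825 - sqrt(21681 + (6148 - 11165)) = -24825 - sqrt(21681 - 5017) = -24825 - sqrt(16664) = -24825 - 2*sqrt(4166)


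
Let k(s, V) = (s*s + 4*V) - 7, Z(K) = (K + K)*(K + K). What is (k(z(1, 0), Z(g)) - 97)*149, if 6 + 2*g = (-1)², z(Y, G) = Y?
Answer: -447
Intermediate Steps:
g = -5/2 (g = -3 + (½)*(-1)² = -3 + (½)*1 = -3 + ½ = -5/2 ≈ -2.5000)
Z(K) = 4*K² (Z(K) = (2*K)*(2*K) = 4*K²)
k(s, V) = -7 + s² + 4*V (k(s, V) = (s² + 4*V) - 7 = -7 + s² + 4*V)
(k(z(1, 0), Z(g)) - 97)*149 = ((-7 + 1² + 4*(4*(-5/2)²)) - 97)*149 = ((-7 + 1 + 4*(4*(25/4))) - 97)*149 = ((-7 + 1 + 4*25) - 97)*149 = ((-7 + 1 + 100) - 97)*149 = (94 - 97)*149 = -3*149 = -447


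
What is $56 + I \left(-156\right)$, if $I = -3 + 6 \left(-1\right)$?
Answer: $1460$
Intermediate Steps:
$I = -9$ ($I = -3 - 6 = -9$)
$56 + I \left(-156\right) = 56 - -1404 = 56 + 1404 = 1460$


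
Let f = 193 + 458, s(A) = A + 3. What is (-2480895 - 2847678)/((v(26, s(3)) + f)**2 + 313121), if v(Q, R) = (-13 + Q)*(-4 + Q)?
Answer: -1776191/397030 ≈ -4.4737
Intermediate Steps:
s(A) = 3 + A
f = 651
(-2480895 - 2847678)/((v(26, s(3)) + f)**2 + 313121) = (-2480895 - 2847678)/(((52 + 26**2 - 17*26) + 651)**2 + 313121) = -5328573/(((52 + 676 - 442) + 651)**2 + 313121) = -5328573/((286 + 651)**2 + 313121) = -5328573/(937**2 + 313121) = -5328573/(877969 + 313121) = -5328573/1191090 = -5328573*1/1191090 = -1776191/397030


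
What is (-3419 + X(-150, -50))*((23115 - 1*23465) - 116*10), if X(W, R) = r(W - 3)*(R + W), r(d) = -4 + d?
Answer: -42251310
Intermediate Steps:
X(W, R) = (-7 + W)*(R + W) (X(W, R) = (-4 + (W - 3))*(R + W) = (-4 + (-3 + W))*(R + W) = (-7 + W)*(R + W))
(-3419 + X(-150, -50))*((23115 - 1*23465) - 116*10) = (-3419 + (-7 - 150)*(-50 - 150))*((23115 - 1*23465) - 116*10) = (-3419 - 157*(-200))*((23115 - 23465) - 1160) = (-3419 + 31400)*(-350 - 1160) = 27981*(-1510) = -42251310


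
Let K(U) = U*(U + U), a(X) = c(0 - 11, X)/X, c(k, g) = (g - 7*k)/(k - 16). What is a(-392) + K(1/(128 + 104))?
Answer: -16799/565152 ≈ -0.029725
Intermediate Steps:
c(k, g) = (g - 7*k)/(-16 + k)
a(X) = (-77/27 - X/27)/X (a(X) = ((X - 7*(0 - 11))/(-16 + (0 - 11)))/X = ((X - 7*(-11))/(-16 - 11))/X = ((X + 77)/(-27))/X = (-(77 + X)/27)/X = (-77/27 - X/27)/X)
K(U) = 2*U² (K(U) = U*(2*U) = 2*U²)
a(-392) + K(1/(128 + 104)) = (1/27)*(-77 - 1*(-392))/(-392) + 2*(1/(128 + 104))² = (1/27)*(-1/392)*(-77 + 392) + 2*(1/232)² = (1/27)*(-1/392)*315 + 2*(1/232)² = -5/168 + 2*(1/53824) = -5/168 + 1/26912 = -16799/565152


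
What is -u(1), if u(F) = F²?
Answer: -1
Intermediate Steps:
-u(1) = -1*1² = -1*1 = -1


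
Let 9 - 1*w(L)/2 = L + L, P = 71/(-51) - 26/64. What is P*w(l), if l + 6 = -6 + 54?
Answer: 73375/272 ≈ 269.76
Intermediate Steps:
l = 42 (l = -6 + (-6 + 54) = -6 + 48 = 42)
P = -2935/1632 (P = 71*(-1/51) - 26*1/64 = -71/51 - 13/32 = -2935/1632 ≈ -1.7984)
w(L) = 18 - 4*L (w(L) = 18 - 2*(L + L) = 18 - 4*L)
P*w(l) = -2935*(18 - 4*42)/1632 = -2935*(18 - 168)/1632 = -2935/1632*(-150) = 73375/272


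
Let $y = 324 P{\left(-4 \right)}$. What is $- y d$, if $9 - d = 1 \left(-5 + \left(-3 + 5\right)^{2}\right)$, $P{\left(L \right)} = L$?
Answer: $12960$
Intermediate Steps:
$y = -1296$ ($y = 324 \left(-4\right) = -1296$)
$d = 10$ ($d = 9 - 1 \left(-5 + \left(-3 + 5\right)^{2}\right) = 9 - 1 \left(-5 + 2^{2}\right) = 9 - 1 \left(-5 + 4\right) = 9 - 1 \left(-1\right) = 9 - -1 = 9 + 1 = 10$)
$- y d = - \left(-1296\right) 10 = \left(-1\right) \left(-12960\right) = 12960$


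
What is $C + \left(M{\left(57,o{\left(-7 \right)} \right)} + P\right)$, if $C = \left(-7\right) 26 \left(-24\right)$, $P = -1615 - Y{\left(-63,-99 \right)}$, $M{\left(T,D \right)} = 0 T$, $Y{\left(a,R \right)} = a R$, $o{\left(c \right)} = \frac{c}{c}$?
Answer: $-3484$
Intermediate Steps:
$o{\left(c \right)} = 1$
$Y{\left(a,R \right)} = R a$
$M{\left(T,D \right)} = 0$
$P = -7852$ ($P = -1615 - \left(-99\right) \left(-63\right) = -1615 - 6237 = -7852$)
$C = 4368$ ($C = \left(-182\right) \left(-24\right) = 4368$)
$C + \left(M{\left(57,o{\left(-7 \right)} \right)} + P\right) = 4368 + \left(0 - 7852\right) = 4368 - 7852 = -3484$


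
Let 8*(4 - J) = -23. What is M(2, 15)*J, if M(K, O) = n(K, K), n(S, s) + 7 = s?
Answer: -275/8 ≈ -34.375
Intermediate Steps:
n(S, s) = -7 + s
M(K, O) = -7 + K
J = 55/8 (J = 4 - ⅛*(-23) = 4 + 23/8 = 55/8 ≈ 6.8750)
M(2, 15)*J = (-7 + 2)*(55/8) = -5*55/8 = -275/8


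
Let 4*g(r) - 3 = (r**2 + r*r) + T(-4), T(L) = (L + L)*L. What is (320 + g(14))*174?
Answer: 148509/2 ≈ 74255.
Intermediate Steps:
T(L) = 2*L**2 (T(L) = (2*L)*L = 2*L**2)
g(r) = 35/4 + r**2/2 (g(r) = 3/4 + ((r**2 + r*r) + 2*(-4)**2)/4 = 3/4 + ((r**2 + r**2) + 2*16)/4 = 3/4 + (2*r**2 + 32)/4 = 3/4 + (32 + 2*r**2)/4 = 3/4 + (8 + r**2/2) = 35/4 + r**2/2)
(320 + g(14))*174 = (320 + (35/4 + (1/2)*14**2))*174 = (320 + (35/4 + (1/2)*196))*174 = (320 + (35/4 + 98))*174 = (320 + 427/4)*174 = (1707/4)*174 = 148509/2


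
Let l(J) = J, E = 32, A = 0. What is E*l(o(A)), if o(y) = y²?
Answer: 0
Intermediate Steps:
E*l(o(A)) = 32*0² = 32*0 = 0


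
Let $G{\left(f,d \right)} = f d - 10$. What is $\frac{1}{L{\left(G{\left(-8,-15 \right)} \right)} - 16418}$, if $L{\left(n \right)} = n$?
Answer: $- \frac{1}{16308} \approx -6.132 \cdot 10^{-5}$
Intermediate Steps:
$G{\left(f,d \right)} = -10 + d f$ ($G{\left(f,d \right)} = d f - 10 = -10 + d f$)
$\frac{1}{L{\left(G{\left(-8,-15 \right)} \right)} - 16418} = \frac{1}{\left(-10 - -120\right) - 16418} = \frac{1}{\left(-10 + 120\right) - 16418} = \frac{1}{110 - 16418} = \frac{1}{-16308} = - \frac{1}{16308}$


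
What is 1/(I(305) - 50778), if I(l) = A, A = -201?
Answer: -1/50979 ≈ -1.9616e-5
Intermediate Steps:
I(l) = -201
1/(I(305) - 50778) = 1/(-201 - 50778) = 1/(-50979) = -1/50979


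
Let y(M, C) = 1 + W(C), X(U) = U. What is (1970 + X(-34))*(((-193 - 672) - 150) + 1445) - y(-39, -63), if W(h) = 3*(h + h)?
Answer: 832857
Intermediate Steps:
W(h) = 6*h (W(h) = 3*(2*h) = 6*h)
y(M, C) = 1 + 6*C
(1970 + X(-34))*(((-193 - 672) - 150) + 1445) - y(-39, -63) = (1970 - 34)*(((-193 - 672) - 150) + 1445) - (1 + 6*(-63)) = 1936*((-865 - 150) + 1445) - (1 - 378) = 1936*(-1015 + 1445) - 1*(-377) = 1936*430 + 377 = 832480 + 377 = 832857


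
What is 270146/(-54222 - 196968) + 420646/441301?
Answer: -6776815603/55425199095 ≈ -0.12227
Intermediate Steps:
270146/(-54222 - 196968) + 420646/441301 = 270146/(-251190) + 420646*(1/441301) = 270146*(-1/251190) + 420646/441301 = -135073/125595 + 420646/441301 = -6776815603/55425199095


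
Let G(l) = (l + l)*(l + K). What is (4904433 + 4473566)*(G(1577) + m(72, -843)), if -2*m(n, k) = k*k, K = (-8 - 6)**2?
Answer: 98219862956565/2 ≈ 4.9110e+13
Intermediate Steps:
K = 196 (K = (-14)**2 = 196)
m(n, k) = -k**2/2 (m(n, k) = -k*k/2 = -k**2/2)
G(l) = 2*l*(196 + l) (G(l) = (l + l)*(l + 196) = (2*l)*(196 + l) = 2*l*(196 + l))
(4904433 + 4473566)*(G(1577) + m(72, -843)) = (4904433 + 4473566)*(2*1577*(196 + 1577) - 1/2*(-843)**2) = 9377999*(2*1577*1773 - 1/2*710649) = 9377999*(5592042 - 710649/2) = 9377999*(10473435/2) = 98219862956565/2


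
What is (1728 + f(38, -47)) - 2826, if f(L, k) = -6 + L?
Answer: -1066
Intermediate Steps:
(1728 + f(38, -47)) - 2826 = (1728 + (-6 + 38)) - 2826 = (1728 + 32) - 2826 = 1760 - 2826 = -1066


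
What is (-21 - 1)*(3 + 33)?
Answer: -792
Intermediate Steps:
(-21 - 1)*(3 + 33) = -22*36 = -792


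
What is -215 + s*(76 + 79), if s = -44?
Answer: -7035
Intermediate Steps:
-215 + s*(76 + 79) = -215 - 44*(76 + 79) = -215 - 44*155 = -215 - 6820 = -7035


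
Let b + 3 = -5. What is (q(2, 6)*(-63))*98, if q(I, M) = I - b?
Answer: -61740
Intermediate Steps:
b = -8 (b = -3 - 5 = -8)
q(I, M) = 8 + I (q(I, M) = I - 1*(-8) = I + 8 = 8 + I)
(q(2, 6)*(-63))*98 = ((8 + 2)*(-63))*98 = (10*(-63))*98 = -630*98 = -61740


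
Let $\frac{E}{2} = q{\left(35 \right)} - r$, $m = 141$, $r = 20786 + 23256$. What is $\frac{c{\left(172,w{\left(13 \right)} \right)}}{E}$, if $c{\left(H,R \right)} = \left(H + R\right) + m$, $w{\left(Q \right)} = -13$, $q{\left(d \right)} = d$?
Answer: $- \frac{50}{14669} \approx -0.0034085$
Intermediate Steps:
$r = 44042$
$c{\left(H,R \right)} = 141 + H + R$ ($c{\left(H,R \right)} = \left(H + R\right) + 141 = 141 + H + R$)
$E = -88014$ ($E = 2 \left(35 - 44042\right) = 2 \left(-44007\right) = -88014$)
$\frac{c{\left(172,w{\left(13 \right)} \right)}}{E} = \frac{141 + 172 - 13}{-88014} = 300 \left(- \frac{1}{88014}\right) = - \frac{50}{14669}$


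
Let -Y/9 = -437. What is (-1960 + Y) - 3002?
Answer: -1029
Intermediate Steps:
Y = 3933 (Y = -9*(-437) = 3933)
(-1960 + Y) - 3002 = (-1960 + 3933) - 3002 = 1973 - 3002 = -1029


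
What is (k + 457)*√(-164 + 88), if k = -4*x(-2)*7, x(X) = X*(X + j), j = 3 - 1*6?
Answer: 354*I*√19 ≈ 1543.1*I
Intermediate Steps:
j = -3 (j = 3 - 6 = -3)
x(X) = X*(-3 + X) (x(X) = X*(X - 3) = X*(-3 + X))
k = -280 (k = -(-8)*(-3 - 2)*7 = -(-8)*(-5)*7 = -4*10*7 = -40*7 = -280)
(k + 457)*√(-164 + 88) = (-280 + 457)*√(-164 + 88) = 177*√(-76) = 177*(2*I*√19) = 354*I*√19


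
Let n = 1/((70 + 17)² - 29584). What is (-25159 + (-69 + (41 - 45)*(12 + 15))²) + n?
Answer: 135832549/22015 ≈ 6170.0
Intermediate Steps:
n = -1/22015 (n = 1/(87² - 29584) = 1/(7569 - 29584) = 1/(-22015) = -1/22015 ≈ -4.5424e-5)
(-25159 + (-69 + (41 - 45)*(12 + 15))²) + n = (-25159 + (-69 + (41 - 45)*(12 + 15))²) - 1/22015 = (-25159 + (-69 - 4*27)²) - 1/22015 = (-25159 + (-69 - 108)²) - 1/22015 = (-25159 + (-177)²) - 1/22015 = (-25159 + 31329) - 1/22015 = 6170 - 1/22015 = 135832549/22015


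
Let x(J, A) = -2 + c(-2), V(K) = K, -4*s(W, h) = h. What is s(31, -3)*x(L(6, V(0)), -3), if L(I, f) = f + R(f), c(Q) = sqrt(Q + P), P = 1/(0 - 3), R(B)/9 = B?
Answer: -3/2 + I*sqrt(21)/4 ≈ -1.5 + 1.1456*I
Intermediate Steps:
s(W, h) = -h/4
R(B) = 9*B
P = -1/3 (P = 1/(-3) = -1/3 ≈ -0.33333)
c(Q) = sqrt(-1/3 + Q) (c(Q) = sqrt(Q - 1/3) = sqrt(-1/3 + Q))
L(I, f) = 10*f (L(I, f) = f + 9*f = 10*f)
x(J, A) = -2 + I*sqrt(21)/3 (x(J, A) = -2 + sqrt(-3 + 9*(-2))/3 = -2 + sqrt(-3 - 18)/3 = -2 + sqrt(-21)/3 = -2 + (I*sqrt(21))/3 = -2 + I*sqrt(21)/3)
s(31, -3)*x(L(6, V(0)), -3) = (-1/4*(-3))*(-2 + I*sqrt(21)/3) = 3*(-2 + I*sqrt(21)/3)/4 = -3/2 + I*sqrt(21)/4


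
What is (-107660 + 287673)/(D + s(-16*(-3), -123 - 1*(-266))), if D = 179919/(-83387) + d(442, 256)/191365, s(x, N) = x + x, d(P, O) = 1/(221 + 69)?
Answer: 833033999132771350/434267956866437 ≈ 1918.2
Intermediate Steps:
d(P, O) = 1/290
s(x, N) = 2*x
D = -9984757752763/4627632443950 (D = 179919/(-83387) + (1/290)/191365 = 179919*(-1/83387) + (1/290)*(1/191365) = -179919/83387 + 1/55495850 = -9984757752763/4627632443950 ≈ -2.1576)
(-107660 + 287673)/(D + s(-16*(-3), -123 - 1*(-266))) = (-107660 + 287673)/(-9984757752763/4627632443950 + 2*(-16*(-3))) = 180013/(-9984757752763/4627632443950 + 2*48) = 180013/(-9984757752763/4627632443950 + 96) = 180013/(434267956866437/4627632443950) = 180013*(4627632443950/434267956866437) = 833033999132771350/434267956866437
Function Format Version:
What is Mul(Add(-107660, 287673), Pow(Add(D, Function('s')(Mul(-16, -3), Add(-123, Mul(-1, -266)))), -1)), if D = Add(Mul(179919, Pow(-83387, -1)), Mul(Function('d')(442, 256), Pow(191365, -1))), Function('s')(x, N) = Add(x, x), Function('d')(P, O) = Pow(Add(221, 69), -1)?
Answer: Rational(833033999132771350, 434267956866437) ≈ 1918.2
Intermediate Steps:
Function('d')(P, O) = Rational(1, 290) (Function('d')(P, O) = Pow(290, -1) = Rational(1, 290))
Function('s')(x, N) = Mul(2, x)
D = Rational(-9984757752763, 4627632443950) (D = Add(Mul(179919, Pow(-83387, -1)), Mul(Rational(1, 290), Pow(191365, -1))) = Add(Mul(179919, Rational(-1, 83387)), Mul(Rational(1, 290), Rational(1, 191365))) = Add(Rational(-179919, 83387), Rational(1, 55495850)) = Rational(-9984757752763, 4627632443950) ≈ -2.1576)
Mul(Add(-107660, 287673), Pow(Add(D, Function('s')(Mul(-16, -3), Add(-123, Mul(-1, -266)))), -1)) = Mul(Add(-107660, 287673), Pow(Add(Rational(-9984757752763, 4627632443950), Mul(2, Mul(-16, -3))), -1)) = Mul(180013, Pow(Add(Rational(-9984757752763, 4627632443950), Mul(2, 48)), -1)) = Mul(180013, Pow(Add(Rational(-9984757752763, 4627632443950), 96), -1)) = Mul(180013, Pow(Rational(434267956866437, 4627632443950), -1)) = Mul(180013, Rational(4627632443950, 434267956866437)) = Rational(833033999132771350, 434267956866437)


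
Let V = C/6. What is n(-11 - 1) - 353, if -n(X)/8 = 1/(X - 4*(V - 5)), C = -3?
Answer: -1769/5 ≈ -353.80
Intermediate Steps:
V = -½ (V = -3/6 = -3*⅙ = -½ ≈ -0.50000)
n(X) = -8/(22 + X) (n(X) = -8/(X - 4*(-½ - 5)) = -8/(X - 4*(-11/2)) = -8/(X + 22) = -8/(22 + X))
n(-11 - 1) - 353 = -8/(22 + (-11 - 1)) - 353 = -8/(22 - 12) - 353 = -8/10 - 353 = -8*⅒ - 353 = -⅘ - 353 = -1769/5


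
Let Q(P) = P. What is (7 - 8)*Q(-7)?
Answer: 7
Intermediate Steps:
(7 - 8)*Q(-7) = (7 - 8)*(-7) = -1*(-7) = 7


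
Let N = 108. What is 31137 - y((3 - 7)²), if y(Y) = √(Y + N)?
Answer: 31137 - 2*√31 ≈ 31126.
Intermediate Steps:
y(Y) = √(108 + Y) (y(Y) = √(Y + 108) = √(108 + Y))
31137 - y((3 - 7)²) = 31137 - √(108 + (3 - 7)²) = 31137 - √(108 + (-4)²) = 31137 - √(108 + 16) = 31137 - √124 = 31137 - 2*√31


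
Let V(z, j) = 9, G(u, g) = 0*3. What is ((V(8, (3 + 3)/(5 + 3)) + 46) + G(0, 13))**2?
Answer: 3025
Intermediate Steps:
G(u, g) = 0
((V(8, (3 + 3)/(5 + 3)) + 46) + G(0, 13))**2 = ((9 + 46) + 0)**2 = (55 + 0)**2 = 55**2 = 3025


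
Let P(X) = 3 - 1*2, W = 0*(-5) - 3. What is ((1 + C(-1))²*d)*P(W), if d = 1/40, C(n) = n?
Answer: 0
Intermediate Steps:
d = 1/40 ≈ 0.025000
W = -3 (W = 0 - 3 = -3)
P(X) = 1 (P(X) = 3 - 2 = 1)
((1 + C(-1))²*d)*P(W) = ((1 - 1)²*(1/40))*1 = (0²*(1/40))*1 = (0*(1/40))*1 = 0*1 = 0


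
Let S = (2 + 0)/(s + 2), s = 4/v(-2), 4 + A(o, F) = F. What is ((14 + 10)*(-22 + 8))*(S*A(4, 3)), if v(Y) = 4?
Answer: 224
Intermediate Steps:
A(o, F) = -4 + F
s = 1 (s = 4/4 = 4*(¼) = 1)
S = ⅔ (S = (2 + 0)/(1 + 2) = 2/3 = 2*(⅓) = ⅔ ≈ 0.66667)
((14 + 10)*(-22 + 8))*(S*A(4, 3)) = ((14 + 10)*(-22 + 8))*(2*(-4 + 3)/3) = (24*(-14))*((⅔)*(-1)) = -336*(-⅔) = 224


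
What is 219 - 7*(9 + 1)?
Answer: 149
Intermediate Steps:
219 - 7*(9 + 1) = 219 - 7*10 = 219 - 70 = 149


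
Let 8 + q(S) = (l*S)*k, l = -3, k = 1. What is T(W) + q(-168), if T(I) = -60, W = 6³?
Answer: 436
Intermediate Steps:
W = 216
q(S) = -8 - 3*S (q(S) = -8 - 3*S*1 = -8 - 3*S)
T(W) + q(-168) = -60 + (-8 - 3*(-168)) = -60 + (-8 + 504) = -60 + 496 = 436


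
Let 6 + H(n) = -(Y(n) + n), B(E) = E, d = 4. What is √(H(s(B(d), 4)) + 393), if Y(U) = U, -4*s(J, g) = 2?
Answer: 2*√97 ≈ 19.698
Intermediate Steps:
s(J, g) = -½ (s(J, g) = -¼*2 = -½)
H(n) = -6 - 2*n (H(n) = -6 - (n + n) = -6 - 2*n)
√(H(s(B(d), 4)) + 393) = √((-6 - 2*(-½)) + 393) = √((-6 + 1) + 393) = √(-5 + 393) = √388 = 2*√97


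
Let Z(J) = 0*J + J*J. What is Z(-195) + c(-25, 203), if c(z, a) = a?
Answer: 38228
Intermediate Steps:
Z(J) = J² (Z(J) = 0 + J² = J²)
Z(-195) + c(-25, 203) = (-195)² + 203 = 38025 + 203 = 38228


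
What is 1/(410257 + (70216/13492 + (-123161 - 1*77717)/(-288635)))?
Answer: 973565855/399417951235019 ≈ 2.4375e-6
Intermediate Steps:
1/(410257 + (70216/13492 + (-123161 - 1*77717)/(-288635))) = 1/(410257 + (70216*(1/13492) + (-123161 - 77717)*(-1/288635))) = 1/(410257 + (17554/3373 - 200878*(-1/288635))) = 1/(410257 + (17554/3373 + 200878/288635)) = 1/(410257 + 5744260284/973565855) = 1/(399417951235019/973565855) = 973565855/399417951235019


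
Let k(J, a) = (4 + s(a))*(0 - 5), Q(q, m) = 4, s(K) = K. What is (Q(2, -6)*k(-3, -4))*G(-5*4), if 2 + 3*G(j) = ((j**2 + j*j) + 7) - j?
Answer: 0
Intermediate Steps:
G(j) = 5/3 - j/3 + 2*j**2/3 (G(j) = -2/3 + (((j**2 + j*j) + 7) - j)/3 = -2/3 + (((j**2 + j**2) + 7) - j)/3 = -2/3 + ((2*j**2 + 7) - j)/3 = -2/3 + ((7 + 2*j**2) - j)/3 = -2/3 + (7 - j + 2*j**2)/3 = -2/3 + (7/3 - j/3 + 2*j**2/3) = 5/3 - j/3 + 2*j**2/3)
k(J, a) = -20 - 5*a (k(J, a) = (4 + a)*(0 - 5) = (4 + a)*(-5) = -20 - 5*a)
(Q(2, -6)*k(-3, -4))*G(-5*4) = (4*(-20 - 5*(-4)))*(5/3 - (-5)*4/3 + 2*(-5*4)**2/3) = (4*(-20 + 20))*(5/3 - 1/3*(-20) + (2/3)*(-20)**2) = (4*0)*(5/3 + 20/3 + (2/3)*400) = 0*(5/3 + 20/3 + 800/3) = 0*275 = 0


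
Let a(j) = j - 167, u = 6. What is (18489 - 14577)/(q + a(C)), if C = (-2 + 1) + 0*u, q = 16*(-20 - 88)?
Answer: -163/79 ≈ -2.0633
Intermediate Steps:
q = -1728 (q = 16*(-108) = -1728)
C = -1 (C = (-2 + 1) + 0*6 = -1 + 0 = -1)
a(j) = -167 + j
(18489 - 14577)/(q + a(C)) = (18489 - 14577)/(-1728 + (-167 - 1)) = 3912/(-1728 - 168) = 3912/(-1896) = 3912*(-1/1896) = -163/79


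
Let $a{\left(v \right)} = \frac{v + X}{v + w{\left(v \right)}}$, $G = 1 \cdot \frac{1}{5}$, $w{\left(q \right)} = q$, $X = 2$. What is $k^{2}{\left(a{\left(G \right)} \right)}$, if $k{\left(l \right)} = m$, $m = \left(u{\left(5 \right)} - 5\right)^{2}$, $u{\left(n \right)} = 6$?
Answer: $1$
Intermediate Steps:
$m = 1$ ($m = \left(6 - 5\right)^{2} = 1^{2} = 1$)
$G = \frac{1}{5}$ ($G = 1 \cdot \frac{1}{5} = \frac{1}{5} \approx 0.2$)
$a{\left(v \right)} = \frac{2 + v}{2 v}$ ($a{\left(v \right)} = \frac{v + 2}{v + v} = \frac{2 + v}{2 v}$)
$k{\left(l \right)} = 1$
$k^{2}{\left(a{\left(G \right)} \right)} = 1^{2} = 1$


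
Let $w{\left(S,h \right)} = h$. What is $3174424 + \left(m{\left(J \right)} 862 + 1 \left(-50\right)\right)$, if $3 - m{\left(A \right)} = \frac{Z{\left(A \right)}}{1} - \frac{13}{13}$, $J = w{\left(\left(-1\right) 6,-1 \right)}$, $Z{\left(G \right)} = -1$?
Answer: $3178684$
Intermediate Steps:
$J = -1$
$m{\left(A \right)} = 5$ ($m{\left(A \right)} = 3 - \left(- 1^{-1} - \frac{13}{13}\right) = 3 - \left(\left(-1\right) 1 - 1\right) = 3 - \left(-1 - 1\right) = 3 - -2 = 3 + 2 = 5$)
$3174424 + \left(m{\left(J \right)} 862 + 1 \left(-50\right)\right) = 3174424 + \left(5 \cdot 862 + 1 \left(-50\right)\right) = 3174424 + \left(4310 - 50\right) = 3174424 + 4260 = 3178684$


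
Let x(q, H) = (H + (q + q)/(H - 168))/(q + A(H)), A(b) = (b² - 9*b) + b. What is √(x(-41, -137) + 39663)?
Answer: √10069438391795335/503860 ≈ 199.16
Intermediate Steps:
A(b) = b² - 8*b
x(q, H) = (H + 2*q/(-168 + H))/(q + H*(-8 + H)) (x(q, H) = (H + (q + q)/(H - 168))/(q + H*(-8 + H)) = (H + (2*q)/(-168 + H))/(q + H*(-8 + H)) = (H + 2*q/(-168 + H))/(q + H*(-8 + H)))
√(x(-41, -137) + 39663) = √(((-137)² - 168*(-137) + 2*(-41))/((-137)³ - 176*(-137)² - 168*(-41) + 1344*(-137) - 137*(-41)) + 39663) = √((18769 + 23016 - 82)/(-2571353 - 176*18769 + 6888 - 184128 + 5617) + 39663) = √(41703/(-2571353 - 3303344 + 6888 - 184128 + 5617) + 39663) = √(41703/(-6046320) + 39663) = √(-1/6046320*41703 + 39663) = √(-13901/2015440 + 39663) = √(79938382819/2015440) = √10069438391795335/503860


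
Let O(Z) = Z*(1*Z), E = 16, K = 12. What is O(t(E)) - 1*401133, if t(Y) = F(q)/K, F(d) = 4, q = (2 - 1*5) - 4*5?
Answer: -3610196/9 ≈ -4.0113e+5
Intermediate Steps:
q = -23 (q = (2 - 5) - 20 = -3 - 20 = -23)
t(Y) = ⅓ (t(Y) = 4/12 = 4*(1/12) = ⅓)
O(Z) = Z² (O(Z) = Z*Z = Z²)
O(t(E)) - 1*401133 = (⅓)² - 1*401133 = ⅑ - 401133 = -3610196/9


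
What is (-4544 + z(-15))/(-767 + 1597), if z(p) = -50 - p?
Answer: -4579/830 ≈ -5.5169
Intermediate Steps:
(-4544 + z(-15))/(-767 + 1597) = (-4544 + (-50 - 1*(-15)))/(-767 + 1597) = (-4544 + (-50 + 15))/830 = (-4544 - 35)*(1/830) = -4579*1/830 = -4579/830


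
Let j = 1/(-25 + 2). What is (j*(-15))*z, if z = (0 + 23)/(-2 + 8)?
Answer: 5/2 ≈ 2.5000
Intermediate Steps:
z = 23/6 ≈ 3.8333
j = -1/23 (j = 1/(-23) = -1/23 ≈ -0.043478)
(j*(-15))*z = -1/23*(-15)*(23/6) = (15/23)*(23/6) = 5/2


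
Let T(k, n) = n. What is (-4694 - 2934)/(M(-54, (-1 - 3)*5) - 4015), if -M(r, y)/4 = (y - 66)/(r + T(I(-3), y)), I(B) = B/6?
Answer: 282236/148727 ≈ 1.8977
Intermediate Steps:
I(B) = B/6 (I(B) = B*(1/6) = B/6)
M(r, y) = -4*(-66 + y)/(r + y) (M(r, y) = -4*(y - 66)/(r + y) = -4*(-66 + y)/(r + y))
(-4694 - 2934)/(M(-54, (-1 - 3)*5) - 4015) = (-4694 - 2934)/(4*(66 - (-1 - 3)*5)/(-54 + (-1 - 3)*5) - 4015) = -7628/(4*(66 - (-4)*5)/(-54 - 4*5) - 4015) = -7628/(4*(66 - 1*(-20))/(-54 - 20) - 4015) = -7628/(4*(66 + 20)/(-74) - 4015) = -7628/(4*(-1/74)*86 - 4015) = -7628/(-172/37 - 4015) = -7628/(-148727/37) = -7628*(-37/148727) = 282236/148727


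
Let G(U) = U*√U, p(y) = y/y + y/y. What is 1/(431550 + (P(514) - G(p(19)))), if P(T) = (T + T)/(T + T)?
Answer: 431551/186236265593 + 2*√2/186236265593 ≈ 2.3172e-6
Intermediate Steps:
P(T) = 1 (P(T) = (2*T)/((2*T)) = (2*T)*(1/(2*T)) = 1)
p(y) = 2 (p(y) = 1 + 1 = 2)
G(U) = U^(3/2)
1/(431550 + (P(514) - G(p(19)))) = 1/(431550 + (1 - 2^(3/2))) = 1/(431550 + (1 - 2*√2)) = 1/(431551 - 2*√2)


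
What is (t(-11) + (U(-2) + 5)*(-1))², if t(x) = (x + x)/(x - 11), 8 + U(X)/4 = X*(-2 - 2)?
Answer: 16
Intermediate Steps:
U(X) = -32 - 16*X (U(X) = -32 + 4*(X*(-2 - 2)) = -32 + 4*(X*(-4)) = -32 + 4*(-4*X) = -32 - 16*X)
t(x) = 2*x/(-11 + x) (t(x) = (2*x)/(-11 + x) = 2*x/(-11 + x))
(t(-11) + (U(-2) + 5)*(-1))² = (2*(-11)/(-11 - 11) + ((-32 - 16*(-2)) + 5)*(-1))² = (2*(-11)/(-22) + ((-32 + 32) + 5)*(-1))² = (2*(-11)*(-1/22) + (0 + 5)*(-1))² = (1 + 5*(-1))² = (1 - 5)² = (-4)² = 16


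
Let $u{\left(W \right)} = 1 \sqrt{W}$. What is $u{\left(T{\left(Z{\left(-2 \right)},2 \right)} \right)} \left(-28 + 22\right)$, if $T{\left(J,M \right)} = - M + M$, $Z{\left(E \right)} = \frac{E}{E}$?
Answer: $0$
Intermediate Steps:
$Z{\left(E \right)} = 1$
$T{\left(J,M \right)} = 0$
$u{\left(W \right)} = \sqrt{W}$
$u{\left(T{\left(Z{\left(-2 \right)},2 \right)} \right)} \left(-28 + 22\right) = \sqrt{0} \left(-28 + 22\right) = 0 \left(-6\right) = 0$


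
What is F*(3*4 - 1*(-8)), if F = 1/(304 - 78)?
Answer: 10/113 ≈ 0.088496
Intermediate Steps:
F = 1/226 ≈ 0.0044248
F*(3*4 - 1*(-8)) = (3*4 - 1*(-8))/226 = (12 + 8)/226 = (1/226)*20 = 10/113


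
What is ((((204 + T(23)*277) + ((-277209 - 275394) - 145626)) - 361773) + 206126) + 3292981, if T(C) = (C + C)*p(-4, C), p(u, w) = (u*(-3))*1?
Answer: 2592213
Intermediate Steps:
p(u, w) = -3*u (p(u, w) = -3*u*1 = -3*u)
T(C) = 24*C (T(C) = (C + C)*(-3*(-4)) = (2*C)*12 = 24*C)
((((204 + T(23)*277) + ((-277209 - 275394) - 145626)) - 361773) + 206126) + 3292981 = ((((204 + (24*23)*277) + ((-277209 - 275394) - 145626)) - 361773) + 206126) + 3292981 = ((((204 + 552*277) + (-552603 - 145626)) - 361773) + 206126) + 3292981 = ((((204 + 152904) - 698229) - 361773) + 206126) + 3292981 = (((153108 - 698229) - 361773) + 206126) + 3292981 = ((-545121 - 361773) + 206126) + 3292981 = (-906894 + 206126) + 3292981 = -700768 + 3292981 = 2592213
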